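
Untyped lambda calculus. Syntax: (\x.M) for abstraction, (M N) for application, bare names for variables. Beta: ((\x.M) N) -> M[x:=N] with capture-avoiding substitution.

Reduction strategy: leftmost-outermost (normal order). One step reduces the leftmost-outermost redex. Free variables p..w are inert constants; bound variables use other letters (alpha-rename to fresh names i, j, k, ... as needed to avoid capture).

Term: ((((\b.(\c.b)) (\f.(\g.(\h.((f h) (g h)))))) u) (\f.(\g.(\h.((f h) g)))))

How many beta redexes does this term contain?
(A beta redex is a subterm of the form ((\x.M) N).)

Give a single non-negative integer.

Answer: 1

Derivation:
Term: ((((\b.(\c.b)) (\f.(\g.(\h.((f h) (g h)))))) u) (\f.(\g.(\h.((f h) g)))))
  Redex: ((\b.(\c.b)) (\f.(\g.(\h.((f h) (g h))))))
Total redexes: 1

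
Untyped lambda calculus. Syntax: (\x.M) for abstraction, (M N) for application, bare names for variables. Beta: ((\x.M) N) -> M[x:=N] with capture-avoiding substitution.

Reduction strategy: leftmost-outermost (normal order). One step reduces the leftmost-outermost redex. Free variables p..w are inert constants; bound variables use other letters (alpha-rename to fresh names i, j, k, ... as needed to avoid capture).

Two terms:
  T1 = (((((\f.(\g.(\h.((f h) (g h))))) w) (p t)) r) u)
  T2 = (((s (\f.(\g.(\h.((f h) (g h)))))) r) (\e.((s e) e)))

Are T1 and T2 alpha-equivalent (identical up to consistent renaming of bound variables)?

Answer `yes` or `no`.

Answer: no

Derivation:
Term 1: (((((\f.(\g.(\h.((f h) (g h))))) w) (p t)) r) u)
Term 2: (((s (\f.(\g.(\h.((f h) (g h)))))) r) (\e.((s e) e)))
Alpha-equivalence: compare structure up to binder renaming.
Result: False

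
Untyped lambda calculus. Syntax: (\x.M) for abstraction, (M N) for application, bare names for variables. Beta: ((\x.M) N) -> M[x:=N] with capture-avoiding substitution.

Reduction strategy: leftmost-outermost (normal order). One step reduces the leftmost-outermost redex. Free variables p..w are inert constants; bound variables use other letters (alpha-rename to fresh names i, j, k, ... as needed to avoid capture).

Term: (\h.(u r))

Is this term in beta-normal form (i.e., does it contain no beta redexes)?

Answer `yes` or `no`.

Answer: yes

Derivation:
Term: (\h.(u r))
No beta redexes found.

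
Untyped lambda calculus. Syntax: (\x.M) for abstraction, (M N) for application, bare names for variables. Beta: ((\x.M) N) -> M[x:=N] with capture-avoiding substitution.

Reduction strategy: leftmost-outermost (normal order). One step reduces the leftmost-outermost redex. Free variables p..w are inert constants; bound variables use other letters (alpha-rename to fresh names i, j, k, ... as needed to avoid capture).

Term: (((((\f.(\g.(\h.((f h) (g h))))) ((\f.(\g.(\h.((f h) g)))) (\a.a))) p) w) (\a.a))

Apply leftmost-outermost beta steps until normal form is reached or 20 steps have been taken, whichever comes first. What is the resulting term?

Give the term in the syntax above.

Step 0: (((((\f.(\g.(\h.((f h) (g h))))) ((\f.(\g.(\h.((f h) g)))) (\a.a))) p) w) (\a.a))
Step 1: ((((\g.(\h.((((\f.(\g.(\h.((f h) g)))) (\a.a)) h) (g h)))) p) w) (\a.a))
Step 2: (((\h.((((\f.(\g.(\h.((f h) g)))) (\a.a)) h) (p h))) w) (\a.a))
Step 3: (((((\f.(\g.(\h.((f h) g)))) (\a.a)) w) (p w)) (\a.a))
Step 4: ((((\g.(\h.(((\a.a) h) g))) w) (p w)) (\a.a))
Step 5: (((\h.(((\a.a) h) w)) (p w)) (\a.a))
Step 6: ((((\a.a) (p w)) w) (\a.a))
Step 7: (((p w) w) (\a.a))

Answer: (((p w) w) (\a.a))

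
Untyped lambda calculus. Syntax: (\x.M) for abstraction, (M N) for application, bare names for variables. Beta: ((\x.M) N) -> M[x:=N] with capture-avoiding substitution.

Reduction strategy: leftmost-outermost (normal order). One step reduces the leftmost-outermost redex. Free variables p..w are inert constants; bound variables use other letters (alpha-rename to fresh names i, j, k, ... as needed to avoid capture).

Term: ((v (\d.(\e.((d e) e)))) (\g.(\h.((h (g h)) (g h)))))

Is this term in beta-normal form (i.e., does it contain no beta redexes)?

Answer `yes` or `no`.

Answer: yes

Derivation:
Term: ((v (\d.(\e.((d e) e)))) (\g.(\h.((h (g h)) (g h)))))
No beta redexes found.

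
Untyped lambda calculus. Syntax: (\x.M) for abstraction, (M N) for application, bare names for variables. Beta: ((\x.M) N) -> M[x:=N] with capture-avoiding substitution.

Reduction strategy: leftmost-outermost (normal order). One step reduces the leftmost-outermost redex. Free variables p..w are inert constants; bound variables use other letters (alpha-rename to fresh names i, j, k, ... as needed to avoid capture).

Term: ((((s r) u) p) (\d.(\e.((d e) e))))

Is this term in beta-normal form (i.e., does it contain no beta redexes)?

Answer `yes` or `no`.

Term: ((((s r) u) p) (\d.(\e.((d e) e))))
No beta redexes found.

Answer: yes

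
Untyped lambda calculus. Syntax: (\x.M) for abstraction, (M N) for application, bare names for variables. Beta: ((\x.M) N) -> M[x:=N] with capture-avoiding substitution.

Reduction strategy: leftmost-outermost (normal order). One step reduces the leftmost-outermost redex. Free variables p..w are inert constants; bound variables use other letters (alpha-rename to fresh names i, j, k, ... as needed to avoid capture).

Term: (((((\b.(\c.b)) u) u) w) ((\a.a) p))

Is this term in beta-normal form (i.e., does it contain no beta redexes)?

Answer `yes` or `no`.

Term: (((((\b.(\c.b)) u) u) w) ((\a.a) p))
Found 2 beta redex(es).

Answer: no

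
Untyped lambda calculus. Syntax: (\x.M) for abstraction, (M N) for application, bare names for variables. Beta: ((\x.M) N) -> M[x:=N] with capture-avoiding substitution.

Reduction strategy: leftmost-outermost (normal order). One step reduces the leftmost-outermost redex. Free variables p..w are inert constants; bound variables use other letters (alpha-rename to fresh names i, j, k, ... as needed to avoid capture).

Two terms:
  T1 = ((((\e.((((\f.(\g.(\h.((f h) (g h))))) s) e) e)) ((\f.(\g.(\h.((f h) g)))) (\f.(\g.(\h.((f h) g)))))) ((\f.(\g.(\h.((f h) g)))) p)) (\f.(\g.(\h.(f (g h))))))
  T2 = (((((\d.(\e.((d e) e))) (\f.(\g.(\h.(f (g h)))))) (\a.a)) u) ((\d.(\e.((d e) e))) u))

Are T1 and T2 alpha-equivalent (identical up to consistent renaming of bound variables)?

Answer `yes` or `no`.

Term 1: ((((\e.((((\f.(\g.(\h.((f h) (g h))))) s) e) e)) ((\f.(\g.(\h.((f h) g)))) (\f.(\g.(\h.((f h) g)))))) ((\f.(\g.(\h.((f h) g)))) p)) (\f.(\g.(\h.(f (g h))))))
Term 2: (((((\d.(\e.((d e) e))) (\f.(\g.(\h.(f (g h)))))) (\a.a)) u) ((\d.(\e.((d e) e))) u))
Alpha-equivalence: compare structure up to binder renaming.
Result: False

Answer: no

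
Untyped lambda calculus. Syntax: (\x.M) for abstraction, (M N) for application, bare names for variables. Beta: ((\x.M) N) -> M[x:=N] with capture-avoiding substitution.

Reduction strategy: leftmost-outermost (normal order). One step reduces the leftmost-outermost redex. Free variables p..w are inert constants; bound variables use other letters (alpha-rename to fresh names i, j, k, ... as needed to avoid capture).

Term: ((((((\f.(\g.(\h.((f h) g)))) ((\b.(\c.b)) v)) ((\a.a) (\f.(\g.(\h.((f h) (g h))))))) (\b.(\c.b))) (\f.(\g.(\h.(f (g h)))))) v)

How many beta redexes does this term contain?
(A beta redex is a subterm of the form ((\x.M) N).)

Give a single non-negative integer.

Term: ((((((\f.(\g.(\h.((f h) g)))) ((\b.(\c.b)) v)) ((\a.a) (\f.(\g.(\h.((f h) (g h))))))) (\b.(\c.b))) (\f.(\g.(\h.(f (g h)))))) v)
  Redex: ((\f.(\g.(\h.((f h) g)))) ((\b.(\c.b)) v))
  Redex: ((\b.(\c.b)) v)
  Redex: ((\a.a) (\f.(\g.(\h.((f h) (g h))))))
Total redexes: 3

Answer: 3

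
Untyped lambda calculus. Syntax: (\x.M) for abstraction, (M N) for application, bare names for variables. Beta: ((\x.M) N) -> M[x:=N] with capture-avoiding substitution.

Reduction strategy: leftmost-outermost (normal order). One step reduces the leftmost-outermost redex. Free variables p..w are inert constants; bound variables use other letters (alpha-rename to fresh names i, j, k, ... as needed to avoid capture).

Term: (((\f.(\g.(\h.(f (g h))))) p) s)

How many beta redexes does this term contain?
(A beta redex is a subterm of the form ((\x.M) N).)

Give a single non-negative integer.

Answer: 1

Derivation:
Term: (((\f.(\g.(\h.(f (g h))))) p) s)
  Redex: ((\f.(\g.(\h.(f (g h))))) p)
Total redexes: 1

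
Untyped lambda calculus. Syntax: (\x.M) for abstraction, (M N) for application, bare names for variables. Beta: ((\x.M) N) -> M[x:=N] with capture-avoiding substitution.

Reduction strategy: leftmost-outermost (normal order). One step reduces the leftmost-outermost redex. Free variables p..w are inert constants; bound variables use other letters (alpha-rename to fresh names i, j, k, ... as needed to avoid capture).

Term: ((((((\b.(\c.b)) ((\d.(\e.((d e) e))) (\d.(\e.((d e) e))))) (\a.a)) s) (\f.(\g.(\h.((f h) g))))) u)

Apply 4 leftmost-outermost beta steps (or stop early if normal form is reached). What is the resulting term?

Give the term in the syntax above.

Answer: (((((\d.(\e.((d e) e))) s) s) (\f.(\g.(\h.((f h) g))))) u)

Derivation:
Step 0: ((((((\b.(\c.b)) ((\d.(\e.((d e) e))) (\d.(\e.((d e) e))))) (\a.a)) s) (\f.(\g.(\h.((f h) g))))) u)
Step 1: (((((\c.((\d.(\e.((d e) e))) (\d.(\e.((d e) e))))) (\a.a)) s) (\f.(\g.(\h.((f h) g))))) u)
Step 2: (((((\d.(\e.((d e) e))) (\d.(\e.((d e) e)))) s) (\f.(\g.(\h.((f h) g))))) u)
Step 3: ((((\e.(((\d.(\e.((d e) e))) e) e)) s) (\f.(\g.(\h.((f h) g))))) u)
Step 4: (((((\d.(\e.((d e) e))) s) s) (\f.(\g.(\h.((f h) g))))) u)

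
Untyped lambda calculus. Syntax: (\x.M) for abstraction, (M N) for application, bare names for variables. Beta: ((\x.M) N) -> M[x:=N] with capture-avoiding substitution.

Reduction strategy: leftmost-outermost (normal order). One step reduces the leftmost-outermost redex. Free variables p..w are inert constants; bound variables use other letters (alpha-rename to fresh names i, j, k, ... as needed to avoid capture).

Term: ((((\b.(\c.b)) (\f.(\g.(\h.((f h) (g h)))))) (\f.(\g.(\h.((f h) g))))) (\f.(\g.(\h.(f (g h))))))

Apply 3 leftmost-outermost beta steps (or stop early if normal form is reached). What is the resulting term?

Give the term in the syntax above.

Step 0: ((((\b.(\c.b)) (\f.(\g.(\h.((f h) (g h)))))) (\f.(\g.(\h.((f h) g))))) (\f.(\g.(\h.(f (g h))))))
Step 1: (((\c.(\f.(\g.(\h.((f h) (g h)))))) (\f.(\g.(\h.((f h) g))))) (\f.(\g.(\h.(f (g h))))))
Step 2: ((\f.(\g.(\h.((f h) (g h))))) (\f.(\g.(\h.(f (g h))))))
Step 3: (\g.(\h.(((\f.(\g.(\h.(f (g h))))) h) (g h))))

Answer: (\g.(\h.(((\f.(\g.(\h.(f (g h))))) h) (g h))))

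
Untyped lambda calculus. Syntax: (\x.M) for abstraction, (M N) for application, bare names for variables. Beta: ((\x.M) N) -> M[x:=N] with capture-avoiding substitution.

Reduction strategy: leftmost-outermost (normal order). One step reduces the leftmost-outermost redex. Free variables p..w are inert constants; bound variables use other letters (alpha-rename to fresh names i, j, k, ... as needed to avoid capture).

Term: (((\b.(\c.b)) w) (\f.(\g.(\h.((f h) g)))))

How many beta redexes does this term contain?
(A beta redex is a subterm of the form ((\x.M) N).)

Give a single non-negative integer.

Term: (((\b.(\c.b)) w) (\f.(\g.(\h.((f h) g)))))
  Redex: ((\b.(\c.b)) w)
Total redexes: 1

Answer: 1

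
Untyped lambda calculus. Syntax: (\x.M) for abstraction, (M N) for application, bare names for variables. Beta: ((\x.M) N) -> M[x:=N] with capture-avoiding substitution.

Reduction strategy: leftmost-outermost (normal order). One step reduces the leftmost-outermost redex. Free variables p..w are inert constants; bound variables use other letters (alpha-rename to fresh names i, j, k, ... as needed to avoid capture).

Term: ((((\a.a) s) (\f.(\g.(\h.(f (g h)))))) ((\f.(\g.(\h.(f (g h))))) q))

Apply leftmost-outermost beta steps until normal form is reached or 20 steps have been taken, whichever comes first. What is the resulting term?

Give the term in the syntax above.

Answer: ((s (\f.(\g.(\h.(f (g h)))))) (\g.(\h.(q (g h)))))

Derivation:
Step 0: ((((\a.a) s) (\f.(\g.(\h.(f (g h)))))) ((\f.(\g.(\h.(f (g h))))) q))
Step 1: ((s (\f.(\g.(\h.(f (g h)))))) ((\f.(\g.(\h.(f (g h))))) q))
Step 2: ((s (\f.(\g.(\h.(f (g h)))))) (\g.(\h.(q (g h)))))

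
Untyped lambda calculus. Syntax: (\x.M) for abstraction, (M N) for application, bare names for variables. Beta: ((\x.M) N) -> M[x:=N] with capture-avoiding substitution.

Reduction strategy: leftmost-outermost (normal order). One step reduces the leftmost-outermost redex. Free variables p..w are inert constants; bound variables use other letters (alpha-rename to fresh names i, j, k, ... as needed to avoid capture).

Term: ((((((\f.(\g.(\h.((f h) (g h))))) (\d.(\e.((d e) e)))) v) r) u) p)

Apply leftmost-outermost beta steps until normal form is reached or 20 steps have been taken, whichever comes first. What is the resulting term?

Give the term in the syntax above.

Step 0: ((((((\f.(\g.(\h.((f h) (g h))))) (\d.(\e.((d e) e)))) v) r) u) p)
Step 1: (((((\g.(\h.(((\d.(\e.((d e) e))) h) (g h)))) v) r) u) p)
Step 2: ((((\h.(((\d.(\e.((d e) e))) h) (v h))) r) u) p)
Step 3: (((((\d.(\e.((d e) e))) r) (v r)) u) p)
Step 4: ((((\e.((r e) e)) (v r)) u) p)
Step 5: ((((r (v r)) (v r)) u) p)

Answer: ((((r (v r)) (v r)) u) p)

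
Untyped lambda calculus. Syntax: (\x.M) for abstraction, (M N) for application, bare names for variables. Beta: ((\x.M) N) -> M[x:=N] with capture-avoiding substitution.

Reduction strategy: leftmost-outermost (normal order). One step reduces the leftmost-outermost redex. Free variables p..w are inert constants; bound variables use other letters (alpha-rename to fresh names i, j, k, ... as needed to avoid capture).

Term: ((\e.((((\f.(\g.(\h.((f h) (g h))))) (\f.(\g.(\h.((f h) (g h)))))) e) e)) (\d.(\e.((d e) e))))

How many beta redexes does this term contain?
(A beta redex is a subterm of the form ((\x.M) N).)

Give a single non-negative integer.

Answer: 2

Derivation:
Term: ((\e.((((\f.(\g.(\h.((f h) (g h))))) (\f.(\g.(\h.((f h) (g h)))))) e) e)) (\d.(\e.((d e) e))))
  Redex: ((\e.((((\f.(\g.(\h.((f h) (g h))))) (\f.(\g.(\h.((f h) (g h)))))) e) e)) (\d.(\e.((d e) e))))
  Redex: ((\f.(\g.(\h.((f h) (g h))))) (\f.(\g.(\h.((f h) (g h))))))
Total redexes: 2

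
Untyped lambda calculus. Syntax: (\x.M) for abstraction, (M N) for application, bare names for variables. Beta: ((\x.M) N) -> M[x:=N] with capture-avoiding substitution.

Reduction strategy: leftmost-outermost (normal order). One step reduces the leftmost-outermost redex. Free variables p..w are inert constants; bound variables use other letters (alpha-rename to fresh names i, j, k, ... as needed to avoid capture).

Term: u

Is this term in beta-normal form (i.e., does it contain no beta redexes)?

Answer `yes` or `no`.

Term: u
No beta redexes found.

Answer: yes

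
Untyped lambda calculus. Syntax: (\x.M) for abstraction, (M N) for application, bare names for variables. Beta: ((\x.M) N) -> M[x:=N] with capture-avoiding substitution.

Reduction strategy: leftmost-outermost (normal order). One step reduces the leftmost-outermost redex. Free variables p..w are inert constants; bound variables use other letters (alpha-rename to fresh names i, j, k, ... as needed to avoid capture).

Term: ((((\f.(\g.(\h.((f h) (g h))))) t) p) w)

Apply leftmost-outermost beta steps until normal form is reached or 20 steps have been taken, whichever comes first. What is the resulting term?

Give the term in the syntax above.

Step 0: ((((\f.(\g.(\h.((f h) (g h))))) t) p) w)
Step 1: (((\g.(\h.((t h) (g h)))) p) w)
Step 2: ((\h.((t h) (p h))) w)
Step 3: ((t w) (p w))

Answer: ((t w) (p w))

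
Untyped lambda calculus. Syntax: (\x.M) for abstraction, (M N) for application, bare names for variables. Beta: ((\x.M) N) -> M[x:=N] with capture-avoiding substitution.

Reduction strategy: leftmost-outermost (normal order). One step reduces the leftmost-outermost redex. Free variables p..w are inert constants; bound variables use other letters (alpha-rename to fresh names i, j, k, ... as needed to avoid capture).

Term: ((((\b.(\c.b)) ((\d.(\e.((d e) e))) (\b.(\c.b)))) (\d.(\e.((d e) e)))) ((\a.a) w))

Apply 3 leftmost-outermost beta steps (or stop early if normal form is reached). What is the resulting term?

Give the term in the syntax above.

Answer: ((\e.(((\b.(\c.b)) e) e)) ((\a.a) w))

Derivation:
Step 0: ((((\b.(\c.b)) ((\d.(\e.((d e) e))) (\b.(\c.b)))) (\d.(\e.((d e) e)))) ((\a.a) w))
Step 1: (((\c.((\d.(\e.((d e) e))) (\b.(\c.b)))) (\d.(\e.((d e) e)))) ((\a.a) w))
Step 2: (((\d.(\e.((d e) e))) (\b.(\c.b))) ((\a.a) w))
Step 3: ((\e.(((\b.(\c.b)) e) e)) ((\a.a) w))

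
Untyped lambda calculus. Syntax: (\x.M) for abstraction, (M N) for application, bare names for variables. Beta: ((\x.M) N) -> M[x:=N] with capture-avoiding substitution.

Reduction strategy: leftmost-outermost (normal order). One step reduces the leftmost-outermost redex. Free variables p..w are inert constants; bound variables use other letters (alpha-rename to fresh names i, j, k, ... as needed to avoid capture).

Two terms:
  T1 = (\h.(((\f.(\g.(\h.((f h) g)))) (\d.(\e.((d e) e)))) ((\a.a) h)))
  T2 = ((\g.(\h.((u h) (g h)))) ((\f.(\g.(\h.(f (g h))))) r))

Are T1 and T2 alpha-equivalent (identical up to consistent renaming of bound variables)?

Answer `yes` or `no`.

Term 1: (\h.(((\f.(\g.(\h.((f h) g)))) (\d.(\e.((d e) e)))) ((\a.a) h)))
Term 2: ((\g.(\h.((u h) (g h)))) ((\f.(\g.(\h.(f (g h))))) r))
Alpha-equivalence: compare structure up to binder renaming.
Result: False

Answer: no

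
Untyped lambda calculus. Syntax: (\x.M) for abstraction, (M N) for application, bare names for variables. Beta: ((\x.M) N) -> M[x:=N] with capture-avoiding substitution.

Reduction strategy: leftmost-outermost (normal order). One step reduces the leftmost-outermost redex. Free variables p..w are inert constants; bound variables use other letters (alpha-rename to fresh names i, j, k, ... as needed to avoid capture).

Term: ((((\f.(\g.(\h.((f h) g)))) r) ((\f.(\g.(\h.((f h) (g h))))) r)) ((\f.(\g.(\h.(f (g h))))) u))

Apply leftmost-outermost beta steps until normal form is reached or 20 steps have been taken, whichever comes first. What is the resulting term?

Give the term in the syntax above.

Step 0: ((((\f.(\g.(\h.((f h) g)))) r) ((\f.(\g.(\h.((f h) (g h))))) r)) ((\f.(\g.(\h.(f (g h))))) u))
Step 1: (((\g.(\h.((r h) g))) ((\f.(\g.(\h.((f h) (g h))))) r)) ((\f.(\g.(\h.(f (g h))))) u))
Step 2: ((\h.((r h) ((\f.(\g.(\h.((f h) (g h))))) r))) ((\f.(\g.(\h.(f (g h))))) u))
Step 3: ((r ((\f.(\g.(\h.(f (g h))))) u)) ((\f.(\g.(\h.((f h) (g h))))) r))
Step 4: ((r (\g.(\h.(u (g h))))) ((\f.(\g.(\h.((f h) (g h))))) r))
Step 5: ((r (\g.(\h.(u (g h))))) (\g.(\h.((r h) (g h)))))

Answer: ((r (\g.(\h.(u (g h))))) (\g.(\h.((r h) (g h)))))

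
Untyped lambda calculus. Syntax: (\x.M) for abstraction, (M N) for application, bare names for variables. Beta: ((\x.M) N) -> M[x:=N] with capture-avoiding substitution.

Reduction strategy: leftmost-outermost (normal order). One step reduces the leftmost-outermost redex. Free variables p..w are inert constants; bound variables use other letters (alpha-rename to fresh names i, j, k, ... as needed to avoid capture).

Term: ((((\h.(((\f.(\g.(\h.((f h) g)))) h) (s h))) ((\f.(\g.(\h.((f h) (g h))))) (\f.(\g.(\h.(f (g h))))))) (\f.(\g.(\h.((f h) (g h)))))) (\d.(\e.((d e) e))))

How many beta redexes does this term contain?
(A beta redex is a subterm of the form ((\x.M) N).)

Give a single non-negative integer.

Answer: 3

Derivation:
Term: ((((\h.(((\f.(\g.(\h.((f h) g)))) h) (s h))) ((\f.(\g.(\h.((f h) (g h))))) (\f.(\g.(\h.(f (g h))))))) (\f.(\g.(\h.((f h) (g h)))))) (\d.(\e.((d e) e))))
  Redex: ((\h.(((\f.(\g.(\h.((f h) g)))) h) (s h))) ((\f.(\g.(\h.((f h) (g h))))) (\f.(\g.(\h.(f (g h)))))))
  Redex: ((\f.(\g.(\h.((f h) g)))) h)
  Redex: ((\f.(\g.(\h.((f h) (g h))))) (\f.(\g.(\h.(f (g h))))))
Total redexes: 3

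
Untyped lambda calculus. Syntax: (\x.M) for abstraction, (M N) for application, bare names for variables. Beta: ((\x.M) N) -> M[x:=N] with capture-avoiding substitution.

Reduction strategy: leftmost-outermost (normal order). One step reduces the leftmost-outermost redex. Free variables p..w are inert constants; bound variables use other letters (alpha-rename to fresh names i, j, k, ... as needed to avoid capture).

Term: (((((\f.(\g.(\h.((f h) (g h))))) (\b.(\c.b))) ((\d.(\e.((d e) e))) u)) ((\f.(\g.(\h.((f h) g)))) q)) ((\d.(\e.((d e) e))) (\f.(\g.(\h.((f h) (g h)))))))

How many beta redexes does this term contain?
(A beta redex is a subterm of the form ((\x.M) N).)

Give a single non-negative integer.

Answer: 4

Derivation:
Term: (((((\f.(\g.(\h.((f h) (g h))))) (\b.(\c.b))) ((\d.(\e.((d e) e))) u)) ((\f.(\g.(\h.((f h) g)))) q)) ((\d.(\e.((d e) e))) (\f.(\g.(\h.((f h) (g h)))))))
  Redex: ((\f.(\g.(\h.((f h) (g h))))) (\b.(\c.b)))
  Redex: ((\d.(\e.((d e) e))) u)
  Redex: ((\f.(\g.(\h.((f h) g)))) q)
  Redex: ((\d.(\e.((d e) e))) (\f.(\g.(\h.((f h) (g h))))))
Total redexes: 4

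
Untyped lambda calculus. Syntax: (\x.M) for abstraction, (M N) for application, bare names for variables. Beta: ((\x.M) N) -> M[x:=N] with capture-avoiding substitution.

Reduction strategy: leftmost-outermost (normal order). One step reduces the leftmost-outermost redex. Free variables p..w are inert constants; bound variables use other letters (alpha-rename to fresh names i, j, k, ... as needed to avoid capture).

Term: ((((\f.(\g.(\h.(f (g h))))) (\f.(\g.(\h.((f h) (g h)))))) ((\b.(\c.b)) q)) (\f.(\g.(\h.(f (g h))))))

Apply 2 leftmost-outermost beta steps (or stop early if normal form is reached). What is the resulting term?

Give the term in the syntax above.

Answer: ((\h.((\f.(\g.(\h.((f h) (g h))))) (((\b.(\c.b)) q) h))) (\f.(\g.(\h.(f (g h))))))

Derivation:
Step 0: ((((\f.(\g.(\h.(f (g h))))) (\f.(\g.(\h.((f h) (g h)))))) ((\b.(\c.b)) q)) (\f.(\g.(\h.(f (g h))))))
Step 1: (((\g.(\h.((\f.(\g.(\h.((f h) (g h))))) (g h)))) ((\b.(\c.b)) q)) (\f.(\g.(\h.(f (g h))))))
Step 2: ((\h.((\f.(\g.(\h.((f h) (g h))))) (((\b.(\c.b)) q) h))) (\f.(\g.(\h.(f (g h))))))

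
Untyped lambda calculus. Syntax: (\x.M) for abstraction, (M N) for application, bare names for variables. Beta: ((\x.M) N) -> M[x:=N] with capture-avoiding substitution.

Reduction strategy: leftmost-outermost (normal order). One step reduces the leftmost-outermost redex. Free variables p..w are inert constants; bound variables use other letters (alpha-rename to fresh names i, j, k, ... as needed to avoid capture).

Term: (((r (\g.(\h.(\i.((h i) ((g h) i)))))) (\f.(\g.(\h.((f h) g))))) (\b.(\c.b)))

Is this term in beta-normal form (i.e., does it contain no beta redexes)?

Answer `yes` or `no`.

Answer: yes

Derivation:
Term: (((r (\g.(\h.(\i.((h i) ((g h) i)))))) (\f.(\g.(\h.((f h) g))))) (\b.(\c.b)))
No beta redexes found.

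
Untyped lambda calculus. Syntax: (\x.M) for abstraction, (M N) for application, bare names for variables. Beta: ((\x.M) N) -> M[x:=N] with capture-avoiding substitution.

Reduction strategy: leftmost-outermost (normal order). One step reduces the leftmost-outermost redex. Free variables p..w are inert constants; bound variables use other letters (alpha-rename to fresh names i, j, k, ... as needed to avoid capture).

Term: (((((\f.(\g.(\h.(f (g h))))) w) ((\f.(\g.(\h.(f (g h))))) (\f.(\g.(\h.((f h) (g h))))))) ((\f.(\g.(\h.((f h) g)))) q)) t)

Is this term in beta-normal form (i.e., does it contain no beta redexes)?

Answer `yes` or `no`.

Answer: no

Derivation:
Term: (((((\f.(\g.(\h.(f (g h))))) w) ((\f.(\g.(\h.(f (g h))))) (\f.(\g.(\h.((f h) (g h))))))) ((\f.(\g.(\h.((f h) g)))) q)) t)
Found 3 beta redex(es).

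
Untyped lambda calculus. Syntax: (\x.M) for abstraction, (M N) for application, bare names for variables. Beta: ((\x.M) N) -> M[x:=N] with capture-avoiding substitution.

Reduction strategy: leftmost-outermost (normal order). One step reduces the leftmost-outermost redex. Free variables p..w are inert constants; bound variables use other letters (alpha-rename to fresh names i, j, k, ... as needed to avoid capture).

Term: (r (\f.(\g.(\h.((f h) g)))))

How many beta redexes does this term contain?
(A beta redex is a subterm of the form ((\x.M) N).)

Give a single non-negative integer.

Answer: 0

Derivation:
Term: (r (\f.(\g.(\h.((f h) g)))))
  (no redexes)
Total redexes: 0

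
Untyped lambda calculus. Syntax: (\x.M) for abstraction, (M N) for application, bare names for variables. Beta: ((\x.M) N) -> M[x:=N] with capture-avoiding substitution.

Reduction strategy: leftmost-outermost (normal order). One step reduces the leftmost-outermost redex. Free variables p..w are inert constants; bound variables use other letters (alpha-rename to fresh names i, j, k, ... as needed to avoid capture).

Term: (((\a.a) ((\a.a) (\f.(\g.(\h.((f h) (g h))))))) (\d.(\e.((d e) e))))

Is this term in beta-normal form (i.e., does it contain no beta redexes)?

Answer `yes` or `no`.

Term: (((\a.a) ((\a.a) (\f.(\g.(\h.((f h) (g h))))))) (\d.(\e.((d e) e))))
Found 2 beta redex(es).

Answer: no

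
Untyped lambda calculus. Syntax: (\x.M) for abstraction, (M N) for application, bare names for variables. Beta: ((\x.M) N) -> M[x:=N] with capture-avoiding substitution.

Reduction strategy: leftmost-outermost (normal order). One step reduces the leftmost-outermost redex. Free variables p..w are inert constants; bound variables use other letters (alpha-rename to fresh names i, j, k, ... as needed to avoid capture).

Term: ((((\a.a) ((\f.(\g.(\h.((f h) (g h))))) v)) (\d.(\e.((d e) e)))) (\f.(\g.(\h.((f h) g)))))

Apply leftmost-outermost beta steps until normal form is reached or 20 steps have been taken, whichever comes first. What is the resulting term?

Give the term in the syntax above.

Answer: ((v (\f.(\g.(\h.((f h) g))))) (\e.(\h.((e h) e))))

Derivation:
Step 0: ((((\a.a) ((\f.(\g.(\h.((f h) (g h))))) v)) (\d.(\e.((d e) e)))) (\f.(\g.(\h.((f h) g)))))
Step 1: ((((\f.(\g.(\h.((f h) (g h))))) v) (\d.(\e.((d e) e)))) (\f.(\g.(\h.((f h) g)))))
Step 2: (((\g.(\h.((v h) (g h)))) (\d.(\e.((d e) e)))) (\f.(\g.(\h.((f h) g)))))
Step 3: ((\h.((v h) ((\d.(\e.((d e) e))) h))) (\f.(\g.(\h.((f h) g)))))
Step 4: ((v (\f.(\g.(\h.((f h) g))))) ((\d.(\e.((d e) e))) (\f.(\g.(\h.((f h) g))))))
Step 5: ((v (\f.(\g.(\h.((f h) g))))) (\e.(((\f.(\g.(\h.((f h) g)))) e) e)))
Step 6: ((v (\f.(\g.(\h.((f h) g))))) (\e.((\g.(\h.((e h) g))) e)))
Step 7: ((v (\f.(\g.(\h.((f h) g))))) (\e.(\h.((e h) e))))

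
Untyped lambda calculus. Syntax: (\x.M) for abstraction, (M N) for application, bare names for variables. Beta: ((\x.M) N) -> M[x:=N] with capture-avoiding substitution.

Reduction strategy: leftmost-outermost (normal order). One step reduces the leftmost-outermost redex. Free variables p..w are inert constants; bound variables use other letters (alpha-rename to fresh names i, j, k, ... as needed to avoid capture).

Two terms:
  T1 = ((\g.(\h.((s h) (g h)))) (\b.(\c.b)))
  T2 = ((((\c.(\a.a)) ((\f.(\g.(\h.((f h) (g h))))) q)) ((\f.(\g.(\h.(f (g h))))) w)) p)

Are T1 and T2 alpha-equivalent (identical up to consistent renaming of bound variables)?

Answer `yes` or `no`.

Term 1: ((\g.(\h.((s h) (g h)))) (\b.(\c.b)))
Term 2: ((((\c.(\a.a)) ((\f.(\g.(\h.((f h) (g h))))) q)) ((\f.(\g.(\h.(f (g h))))) w)) p)
Alpha-equivalence: compare structure up to binder renaming.
Result: False

Answer: no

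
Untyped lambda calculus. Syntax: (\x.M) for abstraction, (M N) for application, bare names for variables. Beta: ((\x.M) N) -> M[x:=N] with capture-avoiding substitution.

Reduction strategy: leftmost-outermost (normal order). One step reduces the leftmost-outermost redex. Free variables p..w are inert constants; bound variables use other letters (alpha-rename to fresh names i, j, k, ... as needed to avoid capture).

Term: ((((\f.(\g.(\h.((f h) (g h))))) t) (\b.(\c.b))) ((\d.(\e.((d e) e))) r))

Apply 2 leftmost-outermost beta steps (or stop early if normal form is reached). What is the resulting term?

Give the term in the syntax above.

Step 0: ((((\f.(\g.(\h.((f h) (g h))))) t) (\b.(\c.b))) ((\d.(\e.((d e) e))) r))
Step 1: (((\g.(\h.((t h) (g h)))) (\b.(\c.b))) ((\d.(\e.((d e) e))) r))
Step 2: ((\h.((t h) ((\b.(\c.b)) h))) ((\d.(\e.((d e) e))) r))

Answer: ((\h.((t h) ((\b.(\c.b)) h))) ((\d.(\e.((d e) e))) r))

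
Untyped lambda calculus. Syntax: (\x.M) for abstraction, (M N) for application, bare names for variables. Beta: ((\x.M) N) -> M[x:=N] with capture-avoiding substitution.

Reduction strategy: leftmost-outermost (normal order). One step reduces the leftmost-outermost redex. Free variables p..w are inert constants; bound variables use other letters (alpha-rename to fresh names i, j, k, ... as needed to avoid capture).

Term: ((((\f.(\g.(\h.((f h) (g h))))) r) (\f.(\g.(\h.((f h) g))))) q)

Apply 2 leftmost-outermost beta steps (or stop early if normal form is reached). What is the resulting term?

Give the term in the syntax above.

Answer: ((\h.((r h) ((\f.(\g.(\h.((f h) g)))) h))) q)

Derivation:
Step 0: ((((\f.(\g.(\h.((f h) (g h))))) r) (\f.(\g.(\h.((f h) g))))) q)
Step 1: (((\g.(\h.((r h) (g h)))) (\f.(\g.(\h.((f h) g))))) q)
Step 2: ((\h.((r h) ((\f.(\g.(\h.((f h) g)))) h))) q)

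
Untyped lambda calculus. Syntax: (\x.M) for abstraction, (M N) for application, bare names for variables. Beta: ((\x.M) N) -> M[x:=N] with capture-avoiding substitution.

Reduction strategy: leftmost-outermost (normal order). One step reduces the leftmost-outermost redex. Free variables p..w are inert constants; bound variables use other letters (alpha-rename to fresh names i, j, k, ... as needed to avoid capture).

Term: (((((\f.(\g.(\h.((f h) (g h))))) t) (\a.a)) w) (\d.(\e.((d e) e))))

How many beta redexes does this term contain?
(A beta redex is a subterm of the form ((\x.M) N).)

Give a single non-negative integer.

Answer: 1

Derivation:
Term: (((((\f.(\g.(\h.((f h) (g h))))) t) (\a.a)) w) (\d.(\e.((d e) e))))
  Redex: ((\f.(\g.(\h.((f h) (g h))))) t)
Total redexes: 1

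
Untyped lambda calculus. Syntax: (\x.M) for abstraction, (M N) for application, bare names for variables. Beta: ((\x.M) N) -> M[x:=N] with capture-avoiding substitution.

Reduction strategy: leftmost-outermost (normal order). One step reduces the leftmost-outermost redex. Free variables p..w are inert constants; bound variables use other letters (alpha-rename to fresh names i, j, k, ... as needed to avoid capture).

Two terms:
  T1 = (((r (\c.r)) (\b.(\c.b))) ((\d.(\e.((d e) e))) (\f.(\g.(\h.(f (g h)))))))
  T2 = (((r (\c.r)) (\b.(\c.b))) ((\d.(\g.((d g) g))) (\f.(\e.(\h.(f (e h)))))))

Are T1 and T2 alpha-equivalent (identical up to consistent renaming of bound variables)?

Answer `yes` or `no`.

Term 1: (((r (\c.r)) (\b.(\c.b))) ((\d.(\e.((d e) e))) (\f.(\g.(\h.(f (g h)))))))
Term 2: (((r (\c.r)) (\b.(\c.b))) ((\d.(\g.((d g) g))) (\f.(\e.(\h.(f (e h)))))))
Alpha-equivalence: compare structure up to binder renaming.
Result: True

Answer: yes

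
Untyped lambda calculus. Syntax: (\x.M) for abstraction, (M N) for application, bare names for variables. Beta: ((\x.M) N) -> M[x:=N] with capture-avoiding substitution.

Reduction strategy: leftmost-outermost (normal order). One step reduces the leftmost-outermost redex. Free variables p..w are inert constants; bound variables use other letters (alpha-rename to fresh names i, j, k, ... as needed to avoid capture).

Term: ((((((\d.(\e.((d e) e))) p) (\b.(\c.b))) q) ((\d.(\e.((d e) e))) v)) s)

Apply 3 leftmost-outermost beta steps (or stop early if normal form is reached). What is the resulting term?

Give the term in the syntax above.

Answer: (((((p (\b.(\c.b))) (\b.(\c.b))) q) (\e.((v e) e))) s)

Derivation:
Step 0: ((((((\d.(\e.((d e) e))) p) (\b.(\c.b))) q) ((\d.(\e.((d e) e))) v)) s)
Step 1: (((((\e.((p e) e)) (\b.(\c.b))) q) ((\d.(\e.((d e) e))) v)) s)
Step 2: (((((p (\b.(\c.b))) (\b.(\c.b))) q) ((\d.(\e.((d e) e))) v)) s)
Step 3: (((((p (\b.(\c.b))) (\b.(\c.b))) q) (\e.((v e) e))) s)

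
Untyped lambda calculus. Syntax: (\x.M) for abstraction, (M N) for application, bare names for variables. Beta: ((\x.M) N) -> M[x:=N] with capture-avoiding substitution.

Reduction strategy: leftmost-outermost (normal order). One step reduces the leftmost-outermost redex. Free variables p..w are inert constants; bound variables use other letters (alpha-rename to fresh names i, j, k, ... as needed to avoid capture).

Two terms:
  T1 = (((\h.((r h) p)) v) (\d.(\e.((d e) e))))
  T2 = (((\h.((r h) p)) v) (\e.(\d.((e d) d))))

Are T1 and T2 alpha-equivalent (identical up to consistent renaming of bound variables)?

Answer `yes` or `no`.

Term 1: (((\h.((r h) p)) v) (\d.(\e.((d e) e))))
Term 2: (((\h.((r h) p)) v) (\e.(\d.((e d) d))))
Alpha-equivalence: compare structure up to binder renaming.
Result: True

Answer: yes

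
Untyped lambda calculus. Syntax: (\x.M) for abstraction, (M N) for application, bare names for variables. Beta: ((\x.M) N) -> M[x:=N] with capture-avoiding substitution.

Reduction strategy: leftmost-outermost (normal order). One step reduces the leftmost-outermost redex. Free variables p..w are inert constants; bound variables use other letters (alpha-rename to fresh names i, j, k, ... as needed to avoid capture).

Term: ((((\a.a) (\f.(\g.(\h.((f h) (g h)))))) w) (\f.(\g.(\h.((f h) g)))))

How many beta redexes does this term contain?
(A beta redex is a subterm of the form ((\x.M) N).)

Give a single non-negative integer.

Answer: 1

Derivation:
Term: ((((\a.a) (\f.(\g.(\h.((f h) (g h)))))) w) (\f.(\g.(\h.((f h) g)))))
  Redex: ((\a.a) (\f.(\g.(\h.((f h) (g h))))))
Total redexes: 1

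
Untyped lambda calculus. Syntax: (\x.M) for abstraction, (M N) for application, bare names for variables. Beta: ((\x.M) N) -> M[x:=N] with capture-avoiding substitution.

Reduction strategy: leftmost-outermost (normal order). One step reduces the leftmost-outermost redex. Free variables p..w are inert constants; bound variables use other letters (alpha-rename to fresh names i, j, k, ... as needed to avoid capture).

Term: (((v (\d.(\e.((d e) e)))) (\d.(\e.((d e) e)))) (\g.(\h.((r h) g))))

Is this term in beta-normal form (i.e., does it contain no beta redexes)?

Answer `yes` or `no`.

Term: (((v (\d.(\e.((d e) e)))) (\d.(\e.((d e) e)))) (\g.(\h.((r h) g))))
No beta redexes found.

Answer: yes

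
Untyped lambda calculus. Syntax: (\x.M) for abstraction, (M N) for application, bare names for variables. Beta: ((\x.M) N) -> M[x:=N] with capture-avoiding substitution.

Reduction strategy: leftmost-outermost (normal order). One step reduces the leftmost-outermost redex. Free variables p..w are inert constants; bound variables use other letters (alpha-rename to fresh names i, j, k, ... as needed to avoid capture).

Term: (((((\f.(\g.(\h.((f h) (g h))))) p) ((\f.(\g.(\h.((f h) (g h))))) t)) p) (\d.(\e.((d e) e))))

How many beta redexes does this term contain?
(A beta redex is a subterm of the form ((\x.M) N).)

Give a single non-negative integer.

Term: (((((\f.(\g.(\h.((f h) (g h))))) p) ((\f.(\g.(\h.((f h) (g h))))) t)) p) (\d.(\e.((d e) e))))
  Redex: ((\f.(\g.(\h.((f h) (g h))))) p)
  Redex: ((\f.(\g.(\h.((f h) (g h))))) t)
Total redexes: 2

Answer: 2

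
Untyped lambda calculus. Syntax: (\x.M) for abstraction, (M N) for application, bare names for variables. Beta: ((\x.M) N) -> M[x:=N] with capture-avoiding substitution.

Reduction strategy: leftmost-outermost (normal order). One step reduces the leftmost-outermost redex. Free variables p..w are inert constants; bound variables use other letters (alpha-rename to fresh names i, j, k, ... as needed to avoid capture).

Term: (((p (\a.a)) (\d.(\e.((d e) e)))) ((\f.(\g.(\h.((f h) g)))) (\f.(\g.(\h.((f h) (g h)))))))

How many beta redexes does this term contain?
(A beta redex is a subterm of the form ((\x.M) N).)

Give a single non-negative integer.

Term: (((p (\a.a)) (\d.(\e.((d e) e)))) ((\f.(\g.(\h.((f h) g)))) (\f.(\g.(\h.((f h) (g h)))))))
  Redex: ((\f.(\g.(\h.((f h) g)))) (\f.(\g.(\h.((f h) (g h))))))
Total redexes: 1

Answer: 1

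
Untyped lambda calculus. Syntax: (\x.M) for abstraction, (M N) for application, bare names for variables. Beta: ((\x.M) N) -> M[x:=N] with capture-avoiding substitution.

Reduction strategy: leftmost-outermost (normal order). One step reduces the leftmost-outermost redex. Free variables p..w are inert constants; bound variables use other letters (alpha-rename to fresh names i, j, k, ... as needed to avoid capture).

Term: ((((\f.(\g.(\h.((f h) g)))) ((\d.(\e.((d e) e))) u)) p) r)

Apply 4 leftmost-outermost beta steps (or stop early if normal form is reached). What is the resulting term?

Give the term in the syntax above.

Answer: (((\e.((u e) e)) r) p)

Derivation:
Step 0: ((((\f.(\g.(\h.((f h) g)))) ((\d.(\e.((d e) e))) u)) p) r)
Step 1: (((\g.(\h.((((\d.(\e.((d e) e))) u) h) g))) p) r)
Step 2: ((\h.((((\d.(\e.((d e) e))) u) h) p)) r)
Step 3: ((((\d.(\e.((d e) e))) u) r) p)
Step 4: (((\e.((u e) e)) r) p)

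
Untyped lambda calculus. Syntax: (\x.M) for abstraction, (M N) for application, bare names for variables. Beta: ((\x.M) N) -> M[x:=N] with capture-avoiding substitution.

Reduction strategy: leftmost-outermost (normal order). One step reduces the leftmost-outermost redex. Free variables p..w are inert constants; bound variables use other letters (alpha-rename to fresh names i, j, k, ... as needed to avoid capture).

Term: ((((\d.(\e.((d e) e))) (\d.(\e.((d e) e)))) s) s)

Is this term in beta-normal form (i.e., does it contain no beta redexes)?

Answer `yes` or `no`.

Term: ((((\d.(\e.((d e) e))) (\d.(\e.((d e) e)))) s) s)
Found 1 beta redex(es).

Answer: no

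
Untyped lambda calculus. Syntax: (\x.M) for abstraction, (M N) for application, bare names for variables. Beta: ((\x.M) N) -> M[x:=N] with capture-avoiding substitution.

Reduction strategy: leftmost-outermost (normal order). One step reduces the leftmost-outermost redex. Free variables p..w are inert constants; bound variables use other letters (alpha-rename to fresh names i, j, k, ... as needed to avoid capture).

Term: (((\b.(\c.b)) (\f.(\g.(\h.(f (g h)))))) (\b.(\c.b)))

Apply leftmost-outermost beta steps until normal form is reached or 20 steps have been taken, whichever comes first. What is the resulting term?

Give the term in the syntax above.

Answer: (\f.(\g.(\h.(f (g h)))))

Derivation:
Step 0: (((\b.(\c.b)) (\f.(\g.(\h.(f (g h)))))) (\b.(\c.b)))
Step 1: ((\c.(\f.(\g.(\h.(f (g h)))))) (\b.(\c.b)))
Step 2: (\f.(\g.(\h.(f (g h)))))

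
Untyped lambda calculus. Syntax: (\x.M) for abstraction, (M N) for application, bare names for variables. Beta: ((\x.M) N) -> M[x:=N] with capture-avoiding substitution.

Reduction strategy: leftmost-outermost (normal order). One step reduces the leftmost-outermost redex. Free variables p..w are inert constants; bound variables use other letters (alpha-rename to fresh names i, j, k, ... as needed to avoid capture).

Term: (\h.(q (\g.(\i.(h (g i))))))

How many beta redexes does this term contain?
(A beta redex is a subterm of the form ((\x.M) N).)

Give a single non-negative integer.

Answer: 0

Derivation:
Term: (\h.(q (\g.(\i.(h (g i))))))
  (no redexes)
Total redexes: 0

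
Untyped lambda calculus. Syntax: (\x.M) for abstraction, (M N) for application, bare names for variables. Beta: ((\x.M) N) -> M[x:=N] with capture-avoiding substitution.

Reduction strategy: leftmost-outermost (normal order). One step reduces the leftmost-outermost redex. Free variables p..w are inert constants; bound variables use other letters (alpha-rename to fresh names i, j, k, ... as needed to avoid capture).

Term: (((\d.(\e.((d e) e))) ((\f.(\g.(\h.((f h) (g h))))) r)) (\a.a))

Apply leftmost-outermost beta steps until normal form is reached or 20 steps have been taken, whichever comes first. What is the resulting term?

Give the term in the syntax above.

Step 0: (((\d.(\e.((d e) e))) ((\f.(\g.(\h.((f h) (g h))))) r)) (\a.a))
Step 1: ((\e.((((\f.(\g.(\h.((f h) (g h))))) r) e) e)) (\a.a))
Step 2: ((((\f.(\g.(\h.((f h) (g h))))) r) (\a.a)) (\a.a))
Step 3: (((\g.(\h.((r h) (g h)))) (\a.a)) (\a.a))
Step 4: ((\h.((r h) ((\a.a) h))) (\a.a))
Step 5: ((r (\a.a)) ((\a.a) (\a.a)))
Step 6: ((r (\a.a)) (\a.a))

Answer: ((r (\a.a)) (\a.a))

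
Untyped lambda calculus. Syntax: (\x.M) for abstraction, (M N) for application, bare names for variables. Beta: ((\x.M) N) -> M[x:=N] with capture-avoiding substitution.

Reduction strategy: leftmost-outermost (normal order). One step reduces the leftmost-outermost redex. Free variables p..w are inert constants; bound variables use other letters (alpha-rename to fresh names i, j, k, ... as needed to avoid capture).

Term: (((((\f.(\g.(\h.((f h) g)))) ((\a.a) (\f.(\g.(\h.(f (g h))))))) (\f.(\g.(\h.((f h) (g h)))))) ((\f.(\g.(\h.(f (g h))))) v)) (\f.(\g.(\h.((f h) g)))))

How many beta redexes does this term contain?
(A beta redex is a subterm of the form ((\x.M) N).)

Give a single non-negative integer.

Term: (((((\f.(\g.(\h.((f h) g)))) ((\a.a) (\f.(\g.(\h.(f (g h))))))) (\f.(\g.(\h.((f h) (g h)))))) ((\f.(\g.(\h.(f (g h))))) v)) (\f.(\g.(\h.((f h) g)))))
  Redex: ((\f.(\g.(\h.((f h) g)))) ((\a.a) (\f.(\g.(\h.(f (g h)))))))
  Redex: ((\a.a) (\f.(\g.(\h.(f (g h))))))
  Redex: ((\f.(\g.(\h.(f (g h))))) v)
Total redexes: 3

Answer: 3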